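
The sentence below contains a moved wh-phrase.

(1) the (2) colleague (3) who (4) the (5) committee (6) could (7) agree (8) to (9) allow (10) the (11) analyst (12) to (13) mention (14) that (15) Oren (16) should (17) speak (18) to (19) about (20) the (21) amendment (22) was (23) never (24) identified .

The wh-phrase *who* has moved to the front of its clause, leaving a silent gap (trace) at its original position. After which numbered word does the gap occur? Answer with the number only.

'who' is the object of the preposition 'to'. Fronting leaves a gap immediately after 'to':
The colleague who the committee could agree to allow the analyst to mention that Oren should speak to ___ about the amendment was never identified.
'to' is word 18.

18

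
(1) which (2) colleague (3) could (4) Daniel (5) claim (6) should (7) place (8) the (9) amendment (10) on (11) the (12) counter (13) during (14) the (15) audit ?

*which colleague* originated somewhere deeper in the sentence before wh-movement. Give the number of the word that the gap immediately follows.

Underlying clause: Daniel could claim which colleague should place the amendment on the counter during the audit.
The filler 'which colleague' is interpreted as the subject of the clause embedded under 'claim'. It moves to the left edge, and the trace sits right after 'claim':
Which colleague could Daniel claim ___ should place the amendment on the counter during the audit?
'claim' is word 5.

5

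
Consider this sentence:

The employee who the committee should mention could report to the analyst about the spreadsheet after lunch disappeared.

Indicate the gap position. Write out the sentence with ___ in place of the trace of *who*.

The employee who the committee should mention ___ could report to the analyst about the spreadsheet after lunch disappeared.

'who' is the subject of the clause embedded under 'mention'. The gap is right after 'mention'.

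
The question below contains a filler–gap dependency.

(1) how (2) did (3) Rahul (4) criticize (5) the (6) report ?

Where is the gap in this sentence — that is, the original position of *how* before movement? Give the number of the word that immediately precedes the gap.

6

Pre-movement form: Rahul did criticize the report how.
'how' functions as the manner adjunct. It moves to the left edge, and the trace sits right after 'report':
How did Rahul criticize the report ___?
'report' is word 6.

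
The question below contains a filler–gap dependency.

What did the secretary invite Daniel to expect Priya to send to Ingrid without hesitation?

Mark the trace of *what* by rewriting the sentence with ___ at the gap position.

Underlying clause: The secretary did invite Daniel to expect Priya to send what to Ingrid without hesitation.
'what' functions as the direct object of 'send'. The gap is right after 'send'.

What did the secretary invite Daniel to expect Priya to send ___ to Ingrid without hesitation?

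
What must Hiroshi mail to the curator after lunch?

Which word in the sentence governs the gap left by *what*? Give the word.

mail

Pre-movement form: Hiroshi must mail what to the curator after lunch.
'what' is the direct object of 'mail'. Fronting leaves a gap immediately after 'mail':
What must Hiroshi mail ___ to the curator after lunch?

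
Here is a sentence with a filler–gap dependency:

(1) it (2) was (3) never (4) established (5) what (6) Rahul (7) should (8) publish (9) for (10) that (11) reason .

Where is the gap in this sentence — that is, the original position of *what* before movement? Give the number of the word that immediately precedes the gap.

Underlying clause: Rahul should publish what for that reason.
'what' functions as the direct object of 'publish'. It moves to the left edge, and the trace sits right after 'publish':
It was never established what Rahul should publish ___ for that reason.
'publish' is word 8.

8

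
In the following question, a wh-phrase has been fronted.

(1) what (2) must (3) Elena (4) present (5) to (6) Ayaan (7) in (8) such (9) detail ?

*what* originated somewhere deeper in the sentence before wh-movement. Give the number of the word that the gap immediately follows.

In situ: Elena must present what to Ayaan in such detail.
The filler 'what' is interpreted as the direct object of 'present'. It moves to the left edge, and the trace sits right after 'present':
What must Elena present ___ to Ayaan in such detail?
'present' is word 4.

4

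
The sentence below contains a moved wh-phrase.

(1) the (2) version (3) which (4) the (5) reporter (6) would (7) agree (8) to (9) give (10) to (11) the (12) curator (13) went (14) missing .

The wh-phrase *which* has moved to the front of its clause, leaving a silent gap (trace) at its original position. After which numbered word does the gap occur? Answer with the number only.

9

'which' functions as the direct object of 'give'. Fronting leaves a gap immediately after 'give':
The version which the reporter would agree to give ___ to the curator went missing.
'give' is word 9.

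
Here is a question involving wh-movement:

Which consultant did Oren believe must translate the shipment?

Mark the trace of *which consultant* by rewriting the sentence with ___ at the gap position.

Underlying clause: Oren did believe which consultant must translate the shipment.
'which consultant' is the subject of the clause embedded under 'believe'. The gap is right after 'believe'.

Which consultant did Oren believe ___ must translate the shipment?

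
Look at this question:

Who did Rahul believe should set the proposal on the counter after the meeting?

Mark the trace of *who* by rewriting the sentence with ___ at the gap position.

Pre-movement form: Rahul did believe who should set the proposal on the counter after the meeting.
'who' is the subject of the clause embedded under 'believe'. The gap is right after 'believe'.

Who did Rahul believe ___ should set the proposal on the counter after the meeting?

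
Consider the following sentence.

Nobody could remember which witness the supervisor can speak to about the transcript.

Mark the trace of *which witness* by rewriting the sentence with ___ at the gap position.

In situ: The supervisor can speak to which witness about the transcript.
The filler 'which witness' is interpreted as the object of the preposition 'to'. The gap is right after 'to'.

Nobody could remember which witness the supervisor can speak to ___ about the transcript.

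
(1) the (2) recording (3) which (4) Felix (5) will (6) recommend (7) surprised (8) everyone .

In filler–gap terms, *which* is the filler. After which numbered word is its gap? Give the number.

6

'which' functions as the direct object of 'recommend'. It moves to the left edge, and the trace sits right after 'recommend':
The recording which Felix will recommend ___ surprised everyone.
'recommend' is word 6.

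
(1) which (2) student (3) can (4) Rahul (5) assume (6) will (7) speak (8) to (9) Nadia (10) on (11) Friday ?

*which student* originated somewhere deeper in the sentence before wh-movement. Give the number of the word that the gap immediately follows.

Before movement: Rahul can assume which student will speak to Nadia on Friday.
'which student' is the subject of the clause embedded under 'assume'. Wh-movement fronts it, leaving a gap right after 'assume':
Which student can Rahul assume ___ will speak to Nadia on Friday?
'assume' is word 5.

5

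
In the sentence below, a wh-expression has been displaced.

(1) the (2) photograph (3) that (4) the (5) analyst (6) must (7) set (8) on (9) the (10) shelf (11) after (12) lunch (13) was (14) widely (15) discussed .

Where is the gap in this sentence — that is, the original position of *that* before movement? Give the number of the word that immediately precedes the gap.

7

'that' functions as the direct object of 'set'. Fronting leaves a gap immediately after 'set':
The photograph that the analyst must set ___ on the shelf after lunch was widely discussed.
'set' is word 7.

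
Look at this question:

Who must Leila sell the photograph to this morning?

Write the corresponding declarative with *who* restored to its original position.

The filler 'who' is interpreted as the object of the preposition 'to' (recipient of 'sell'). Wh-movement fronts it, leaving a gap right after 'to':
Who must Leila sell the photograph to ___ this morning?

Leila must sell the photograph to who this morning.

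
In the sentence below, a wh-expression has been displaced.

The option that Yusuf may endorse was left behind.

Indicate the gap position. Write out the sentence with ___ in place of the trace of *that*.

The option that Yusuf may endorse ___ was left behind.

'that' functions as the direct object of 'endorse'. The gap is right after 'endorse'.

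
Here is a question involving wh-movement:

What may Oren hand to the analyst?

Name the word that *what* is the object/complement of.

Before movement: Oren may hand what to the analyst.
'what' is the direct object of 'hand'. Wh-movement fronts it, leaving a gap right after 'hand':
What may Oren hand ___ to the analyst?

hand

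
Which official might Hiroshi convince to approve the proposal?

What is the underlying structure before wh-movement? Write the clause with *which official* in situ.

The filler 'which official' is interpreted as the direct object of 'convince'. Fronting leaves a gap immediately after 'convince':
Which official might Hiroshi convince ___ to approve the proposal?

Hiroshi might convince which official to approve the proposal.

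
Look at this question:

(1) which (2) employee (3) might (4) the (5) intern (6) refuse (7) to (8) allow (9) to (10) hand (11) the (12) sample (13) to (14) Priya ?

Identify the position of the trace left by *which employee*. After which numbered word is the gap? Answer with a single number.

8

Before movement: The intern might refuse to allow which employee to hand the sample to Priya.
'which employee' is the direct object of 'allow'. Fronting leaves a gap immediately after 'allow':
Which employee might the intern refuse to allow ___ to hand the sample to Priya?
'allow' is word 8.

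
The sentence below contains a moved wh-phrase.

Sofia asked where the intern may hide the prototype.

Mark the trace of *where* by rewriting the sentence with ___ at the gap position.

Sofia asked where the intern may hide the prototype ___.

Pre-movement form: The intern may hide the prototype where.
The filler 'where' is interpreted as the locative complement of 'hide'. The gap is right after 'prototype'.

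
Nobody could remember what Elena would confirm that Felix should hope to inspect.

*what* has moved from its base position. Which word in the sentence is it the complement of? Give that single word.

inspect

Before movement: Elena would confirm that Felix should hope to inspect what.
The filler 'what' is interpreted as the direct object of 'inspect'. Wh-movement fronts it, leaving a gap right after 'inspect':
Nobody could remember what Elena would confirm that Felix should hope to inspect ___.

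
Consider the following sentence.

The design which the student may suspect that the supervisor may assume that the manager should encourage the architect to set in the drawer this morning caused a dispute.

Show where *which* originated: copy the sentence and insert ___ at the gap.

The design which the student may suspect that the supervisor may assume that the manager should encourage the architect to set ___ in the drawer this morning caused a dispute.

'which' functions as the direct object of 'set'. The gap is right after 'set'.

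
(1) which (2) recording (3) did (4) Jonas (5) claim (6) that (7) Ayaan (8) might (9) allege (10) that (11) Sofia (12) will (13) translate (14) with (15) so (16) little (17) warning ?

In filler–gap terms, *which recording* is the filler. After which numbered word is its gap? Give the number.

13

Pre-movement form: Jonas did claim that Ayaan might allege that Sofia will translate which recording with so little warning.
'which recording' is the direct object of 'translate'. Fronting leaves a gap immediately after 'translate':
Which recording did Jonas claim that Ayaan might allege that Sofia will translate ___ with so little warning?
'translate' is word 13.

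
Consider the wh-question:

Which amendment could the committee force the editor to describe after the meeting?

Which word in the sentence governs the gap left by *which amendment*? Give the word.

describe

Pre-movement form: The committee could force the editor to describe which amendment after the meeting.
'which amendment' is the direct object of 'describe'. Wh-movement fronts it, leaving a gap right after 'describe':
Which amendment could the committee force the editor to describe ___ after the meeting?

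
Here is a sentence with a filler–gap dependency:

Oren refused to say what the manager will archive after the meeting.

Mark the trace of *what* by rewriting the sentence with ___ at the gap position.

In situ: The manager will archive what after the meeting.
'what' is the direct object of 'archive'. The gap is right after 'archive'.

Oren refused to say what the manager will archive ___ after the meeting.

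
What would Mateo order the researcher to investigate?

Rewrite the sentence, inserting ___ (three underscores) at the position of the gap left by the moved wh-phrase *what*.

Underlying clause: Mateo would order the researcher to investigate what.
'what' functions as the direct object of 'investigate'. The gap is right after 'investigate'.

What would Mateo order the researcher to investigate ___?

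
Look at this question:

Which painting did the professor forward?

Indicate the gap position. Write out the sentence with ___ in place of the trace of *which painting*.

Which painting did the professor forward ___?

Before movement: The professor did forward which painting.
'which painting' is the direct object of 'forward'. The gap is right after 'forward'.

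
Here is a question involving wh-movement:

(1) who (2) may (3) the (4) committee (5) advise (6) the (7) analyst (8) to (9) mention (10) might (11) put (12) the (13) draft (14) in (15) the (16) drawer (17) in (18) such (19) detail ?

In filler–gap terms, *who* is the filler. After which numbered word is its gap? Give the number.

9

Pre-movement form: The committee may advise the analyst to mention who might put the draft in the drawer in such detail.
The filler 'who' is interpreted as the subject of the clause embedded under 'mention'. Fronting leaves a gap immediately after 'mention':
Who may the committee advise the analyst to mention ___ might put the draft in the drawer in such detail?
'mention' is word 9.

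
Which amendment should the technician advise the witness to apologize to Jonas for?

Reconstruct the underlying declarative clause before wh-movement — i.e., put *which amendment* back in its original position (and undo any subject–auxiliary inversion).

The technician should advise the witness to apologize to Jonas for which amendment.

'which amendment' is the object of the preposition 'for'. Wh-movement fronts it, leaving a gap right after 'for':
Which amendment should the technician advise the witness to apologize to Jonas for ___?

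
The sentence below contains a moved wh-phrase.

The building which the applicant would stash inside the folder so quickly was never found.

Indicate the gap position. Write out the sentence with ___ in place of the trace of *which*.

The filler 'which' is interpreted as the direct object of 'stash'. The gap is right after 'stash'.

The building which the applicant would stash ___ inside the folder so quickly was never found.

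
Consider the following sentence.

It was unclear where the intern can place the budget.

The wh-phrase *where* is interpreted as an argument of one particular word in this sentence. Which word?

Pre-movement form: The intern can place the budget where.
'where' functions as the locative complement of 'place'. It moves to the left edge, and the trace sits right after 'budget':
It was unclear where the intern can place the budget ___.

place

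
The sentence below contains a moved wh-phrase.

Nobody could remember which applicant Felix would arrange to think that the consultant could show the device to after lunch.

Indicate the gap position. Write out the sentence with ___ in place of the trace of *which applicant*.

Nobody could remember which applicant Felix would arrange to think that the consultant could show the device to ___ after lunch.

Pre-movement form: Felix would arrange to think that the consultant could show the device to which applicant after lunch.
'which applicant' functions as the object of the preposition 'to' (recipient of 'show'). The gap is right after 'to'.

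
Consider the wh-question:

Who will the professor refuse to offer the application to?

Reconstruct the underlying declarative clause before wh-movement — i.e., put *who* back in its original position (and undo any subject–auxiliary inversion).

'who' is the object of the preposition 'to' (recipient of 'offer'). It moves to the left edge, and the trace sits right after 'to':
Who will the professor refuse to offer the application to ___?

The professor will refuse to offer the application to who.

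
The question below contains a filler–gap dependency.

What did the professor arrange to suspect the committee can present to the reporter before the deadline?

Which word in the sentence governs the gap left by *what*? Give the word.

Pre-movement form: The professor did arrange to suspect the committee can present what to the reporter before the deadline.
'what' functions as the direct object of 'present'. It moves to the left edge, and the trace sits right after 'present':
What did the professor arrange to suspect the committee can present ___ to the reporter before the deadline?

present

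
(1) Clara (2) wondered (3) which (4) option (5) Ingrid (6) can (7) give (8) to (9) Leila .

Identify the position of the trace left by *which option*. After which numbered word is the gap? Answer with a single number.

7

Underlying clause: Ingrid can give which option to Leila.
The filler 'which option' is interpreted as the direct object of 'give'. Wh-movement fronts it, leaving a gap right after 'give':
Clara wondered which option Ingrid can give ___ to Leila.
'give' is word 7.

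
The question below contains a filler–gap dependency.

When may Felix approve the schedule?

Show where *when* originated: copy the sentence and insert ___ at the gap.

In situ: Felix may approve the schedule when.
'when' is the temporal adjunct. The gap is right after 'schedule'.

When may Felix approve the schedule ___?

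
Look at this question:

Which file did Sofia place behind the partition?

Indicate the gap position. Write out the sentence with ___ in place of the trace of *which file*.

Pre-movement form: Sofia did place which file behind the partition.
'which file' is the direct object of 'place'. The gap is right after 'place'.

Which file did Sofia place ___ behind the partition?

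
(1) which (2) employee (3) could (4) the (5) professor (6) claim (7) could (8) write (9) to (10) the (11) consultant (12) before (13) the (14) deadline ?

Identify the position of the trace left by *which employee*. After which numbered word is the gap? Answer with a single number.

6

Pre-movement form: The professor could claim which employee could write to the consultant before the deadline.
The filler 'which employee' is interpreted as the subject of the clause embedded under 'claim'. Fronting leaves a gap immediately after 'claim':
Which employee could the professor claim ___ could write to the consultant before the deadline?
'claim' is word 6.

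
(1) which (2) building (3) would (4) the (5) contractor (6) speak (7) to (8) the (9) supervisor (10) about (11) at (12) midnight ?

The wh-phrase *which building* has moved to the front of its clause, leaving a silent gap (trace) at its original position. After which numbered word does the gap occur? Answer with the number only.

In situ: The contractor would speak to the supervisor about which building at midnight.
'which building' functions as the object of the preposition 'about'. Wh-movement fronts it, leaving a gap right after 'about':
Which building would the contractor speak to the supervisor about ___ at midnight?
'about' is word 10.

10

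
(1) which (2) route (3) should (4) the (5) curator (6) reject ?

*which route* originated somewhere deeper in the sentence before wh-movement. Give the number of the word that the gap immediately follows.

6

Pre-movement form: The curator should reject which route.
'which route' is the direct object of 'reject'. Wh-movement fronts it, leaving a gap right after 'reject':
Which route should the curator reject ___?
'reject' is word 6.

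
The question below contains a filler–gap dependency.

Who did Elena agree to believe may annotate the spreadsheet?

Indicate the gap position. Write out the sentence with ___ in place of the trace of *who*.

Before movement: Elena did agree to believe who may annotate the spreadsheet.
'who' functions as the subject of the clause embedded under 'believe'. The gap is right after 'believe'.

Who did Elena agree to believe ___ may annotate the spreadsheet?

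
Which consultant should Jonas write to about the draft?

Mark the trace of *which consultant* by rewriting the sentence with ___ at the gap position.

Which consultant should Jonas write to ___ about the draft?

Before movement: Jonas should write to which consultant about the draft.
The filler 'which consultant' is interpreted as the object of the preposition 'to'. The gap is right after 'to'.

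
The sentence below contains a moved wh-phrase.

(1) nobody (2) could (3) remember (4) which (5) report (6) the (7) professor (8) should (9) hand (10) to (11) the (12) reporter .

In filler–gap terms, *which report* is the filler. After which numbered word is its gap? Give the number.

In situ: The professor should hand which report to the reporter.
The filler 'which report' is interpreted as the direct object of 'hand'. It moves to the left edge, and the trace sits right after 'hand':
Nobody could remember which report the professor should hand ___ to the reporter.
'hand' is word 9.

9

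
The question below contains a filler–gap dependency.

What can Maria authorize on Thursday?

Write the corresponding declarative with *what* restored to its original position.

Maria can authorize what on Thursday.

'what' functions as the direct object of 'authorize'. Fronting leaves a gap immediately after 'authorize':
What can Maria authorize ___ on Thursday?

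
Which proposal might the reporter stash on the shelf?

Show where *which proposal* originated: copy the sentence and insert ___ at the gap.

Which proposal might the reporter stash ___ on the shelf?

Before movement: The reporter might stash which proposal on the shelf.
The filler 'which proposal' is interpreted as the direct object of 'stash'. The gap is right after 'stash'.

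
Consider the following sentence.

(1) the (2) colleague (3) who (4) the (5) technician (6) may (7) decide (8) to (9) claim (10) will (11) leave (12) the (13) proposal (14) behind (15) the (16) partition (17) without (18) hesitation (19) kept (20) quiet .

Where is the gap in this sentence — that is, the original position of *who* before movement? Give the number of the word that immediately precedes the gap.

9

'who' is the subject of the clause embedded under 'claim'. Wh-movement fronts it, leaving a gap right after 'claim':
The colleague who the technician may decide to claim ___ will leave the proposal behind the partition without hesitation kept quiet.
'claim' is word 9.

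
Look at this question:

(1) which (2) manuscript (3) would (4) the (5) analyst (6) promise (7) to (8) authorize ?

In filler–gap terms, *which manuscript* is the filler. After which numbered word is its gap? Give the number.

Underlying clause: The analyst would promise to authorize which manuscript.
The filler 'which manuscript' is interpreted as the direct object of 'authorize'. Wh-movement fronts it, leaving a gap right after 'authorize':
Which manuscript would the analyst promise to authorize ___?
'authorize' is word 8.

8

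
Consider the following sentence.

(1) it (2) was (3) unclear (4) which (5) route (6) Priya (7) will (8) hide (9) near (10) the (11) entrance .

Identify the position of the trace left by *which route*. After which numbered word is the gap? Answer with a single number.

Pre-movement form: Priya will hide which route near the entrance.
'which route' is the direct object of 'hide'. Wh-movement fronts it, leaving a gap right after 'hide':
It was unclear which route Priya will hide ___ near the entrance.
'hide' is word 8.

8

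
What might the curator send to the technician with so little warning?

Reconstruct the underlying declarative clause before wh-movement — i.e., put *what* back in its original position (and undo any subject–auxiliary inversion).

The filler 'what' is interpreted as the direct object of 'send'. Fronting leaves a gap immediately after 'send':
What might the curator send ___ to the technician with so little warning?

The curator might send what to the technician with so little warning.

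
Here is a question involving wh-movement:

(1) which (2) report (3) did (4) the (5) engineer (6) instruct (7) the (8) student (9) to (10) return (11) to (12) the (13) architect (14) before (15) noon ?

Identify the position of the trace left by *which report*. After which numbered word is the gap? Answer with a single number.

10

Underlying clause: The engineer did instruct the student to return which report to the architect before noon.
'which report' functions as the direct object of 'return'. Fronting leaves a gap immediately after 'return':
Which report did the engineer instruct the student to return ___ to the architect before noon?
'return' is word 10.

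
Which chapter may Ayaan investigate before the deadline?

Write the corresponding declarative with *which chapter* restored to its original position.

Ayaan may investigate which chapter before the deadline.

The filler 'which chapter' is interpreted as the direct object of 'investigate'. Fronting leaves a gap immediately after 'investigate':
Which chapter may Ayaan investigate ___ before the deadline?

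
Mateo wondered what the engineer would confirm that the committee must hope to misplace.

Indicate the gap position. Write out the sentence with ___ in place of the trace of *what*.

Mateo wondered what the engineer would confirm that the committee must hope to misplace ___.

Underlying clause: The engineer would confirm that the committee must hope to misplace what.
'what' is the direct object of 'misplace'. The gap is right after 'misplace'.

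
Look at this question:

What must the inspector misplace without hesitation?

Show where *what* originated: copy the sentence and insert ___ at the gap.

Pre-movement form: The inspector must misplace what without hesitation.
The filler 'what' is interpreted as the direct object of 'misplace'. The gap is right after 'misplace'.

What must the inspector misplace ___ without hesitation?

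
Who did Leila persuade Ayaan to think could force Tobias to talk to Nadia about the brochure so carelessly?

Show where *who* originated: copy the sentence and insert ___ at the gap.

Underlying clause: Leila did persuade Ayaan to think who could force Tobias to talk to Nadia about the brochure so carelessly.
'who' functions as the subject of the clause embedded under 'think'. The gap is right after 'think'.

Who did Leila persuade Ayaan to think ___ could force Tobias to talk to Nadia about the brochure so carelessly?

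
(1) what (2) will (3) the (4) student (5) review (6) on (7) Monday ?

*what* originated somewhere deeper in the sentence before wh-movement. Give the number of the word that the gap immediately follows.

Before movement: The student will review what on Monday.
The filler 'what' is interpreted as the direct object of 'review'. Wh-movement fronts it, leaving a gap right after 'review':
What will the student review ___ on Monday?
'review' is word 5.

5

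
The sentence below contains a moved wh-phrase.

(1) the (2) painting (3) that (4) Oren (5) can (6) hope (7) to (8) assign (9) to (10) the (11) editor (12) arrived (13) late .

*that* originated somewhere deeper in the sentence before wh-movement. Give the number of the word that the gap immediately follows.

'that' is the direct object of 'assign'. Wh-movement fronts it, leaving a gap right after 'assign':
The painting that Oren can hope to assign ___ to the editor arrived late.
'assign' is word 8.

8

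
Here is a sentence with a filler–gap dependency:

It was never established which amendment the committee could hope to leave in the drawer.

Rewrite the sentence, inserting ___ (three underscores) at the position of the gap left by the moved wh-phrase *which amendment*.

Before movement: The committee could hope to leave which amendment in the drawer.
'which amendment' is the direct object of 'leave'. The gap is right after 'leave'.

It was never established which amendment the committee could hope to leave ___ in the drawer.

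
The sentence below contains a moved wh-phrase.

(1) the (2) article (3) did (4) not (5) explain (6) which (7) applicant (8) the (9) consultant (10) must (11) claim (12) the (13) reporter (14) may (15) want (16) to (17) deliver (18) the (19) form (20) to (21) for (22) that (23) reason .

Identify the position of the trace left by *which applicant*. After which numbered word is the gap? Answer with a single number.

20

Before movement: The consultant must claim the reporter may want to deliver the form to which applicant for that reason.
'which applicant' is the object of the preposition 'to' (recipient of 'deliver'). Fronting leaves a gap immediately after 'to':
The article did not explain which applicant the consultant must claim the reporter may want to deliver the form to ___ for that reason.
'to' is word 20.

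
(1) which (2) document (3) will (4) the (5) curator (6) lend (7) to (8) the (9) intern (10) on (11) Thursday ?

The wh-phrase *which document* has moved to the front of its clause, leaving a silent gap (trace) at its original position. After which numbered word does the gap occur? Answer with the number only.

Pre-movement form: The curator will lend which document to the intern on Thursday.
'which document' is the direct object of 'lend'. It moves to the left edge, and the trace sits right after 'lend':
Which document will the curator lend ___ to the intern on Thursday?
'lend' is word 6.

6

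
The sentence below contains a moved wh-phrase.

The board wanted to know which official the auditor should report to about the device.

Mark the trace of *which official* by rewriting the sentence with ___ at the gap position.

The board wanted to know which official the auditor should report to ___ about the device.

Underlying clause: The auditor should report to which official about the device.
The filler 'which official' is interpreted as the object of the preposition 'to'. The gap is right after 'to'.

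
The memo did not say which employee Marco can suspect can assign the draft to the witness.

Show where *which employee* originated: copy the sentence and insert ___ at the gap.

Underlying clause: Marco can suspect which employee can assign the draft to the witness.
The filler 'which employee' is interpreted as the subject of the clause embedded under 'suspect'. The gap is right after 'suspect'.

The memo did not say which employee Marco can suspect ___ can assign the draft to the witness.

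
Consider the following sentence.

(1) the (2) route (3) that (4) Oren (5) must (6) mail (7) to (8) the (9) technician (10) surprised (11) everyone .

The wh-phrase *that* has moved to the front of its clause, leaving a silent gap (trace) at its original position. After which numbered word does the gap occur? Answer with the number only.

6

The filler 'that' is interpreted as the direct object of 'mail'. Wh-movement fronts it, leaving a gap right after 'mail':
The route that Oren must mail ___ to the technician surprised everyone.
'mail' is word 6.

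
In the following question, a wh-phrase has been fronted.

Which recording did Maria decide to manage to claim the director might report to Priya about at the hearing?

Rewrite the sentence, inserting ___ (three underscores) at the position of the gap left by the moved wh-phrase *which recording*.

Which recording did Maria decide to manage to claim the director might report to Priya about ___ at the hearing?

Underlying clause: Maria did decide to manage to claim the director might report to Priya about which recording at the hearing.
The filler 'which recording' is interpreted as the object of the preposition 'about'. The gap is right after 'about'.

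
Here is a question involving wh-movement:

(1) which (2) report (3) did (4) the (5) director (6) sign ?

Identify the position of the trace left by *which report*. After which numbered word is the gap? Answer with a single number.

6

Underlying clause: The director did sign which report.
'which report' is the direct object of 'sign'. Wh-movement fronts it, leaving a gap right after 'sign':
Which report did the director sign ___?
'sign' is word 6.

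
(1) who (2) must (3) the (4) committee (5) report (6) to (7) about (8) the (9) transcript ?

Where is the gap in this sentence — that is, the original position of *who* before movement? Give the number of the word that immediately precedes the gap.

Pre-movement form: The committee must report to who about the transcript.
'who' functions as the object of the preposition 'to'. It moves to the left edge, and the trace sits right after 'to':
Who must the committee report to ___ about the transcript?
'to' is word 6.

6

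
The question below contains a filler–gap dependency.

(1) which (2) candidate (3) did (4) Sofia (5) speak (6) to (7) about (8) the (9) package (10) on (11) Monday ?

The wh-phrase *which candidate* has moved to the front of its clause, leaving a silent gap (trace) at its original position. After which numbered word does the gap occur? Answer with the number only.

6

In situ: Sofia did speak to which candidate about the package on Monday.
'which candidate' functions as the object of the preposition 'to'. Wh-movement fronts it, leaving a gap right after 'to':
Which candidate did Sofia speak to ___ about the package on Monday?
'to' is word 6.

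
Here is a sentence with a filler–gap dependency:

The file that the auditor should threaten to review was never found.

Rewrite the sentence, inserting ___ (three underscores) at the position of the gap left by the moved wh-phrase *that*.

The filler 'that' is interpreted as the direct object of 'review'. The gap is right after 'review'.

The file that the auditor should threaten to review ___ was never found.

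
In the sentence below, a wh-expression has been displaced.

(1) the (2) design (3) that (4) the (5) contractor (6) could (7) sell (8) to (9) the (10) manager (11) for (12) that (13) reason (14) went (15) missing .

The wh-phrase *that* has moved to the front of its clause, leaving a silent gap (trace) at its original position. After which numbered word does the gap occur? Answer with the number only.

'that' is the direct object of 'sell'. It moves to the left edge, and the trace sits right after 'sell':
The design that the contractor could sell ___ to the manager for that reason went missing.
'sell' is word 7.

7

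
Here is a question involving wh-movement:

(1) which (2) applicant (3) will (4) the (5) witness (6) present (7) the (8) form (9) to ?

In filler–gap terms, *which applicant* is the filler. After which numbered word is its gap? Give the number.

9

Underlying clause: The witness will present the form to which applicant.
'which applicant' is the object of the preposition 'to' (recipient of 'present'). It moves to the left edge, and the trace sits right after 'to':
Which applicant will the witness present the form to ___?
'to' is word 9.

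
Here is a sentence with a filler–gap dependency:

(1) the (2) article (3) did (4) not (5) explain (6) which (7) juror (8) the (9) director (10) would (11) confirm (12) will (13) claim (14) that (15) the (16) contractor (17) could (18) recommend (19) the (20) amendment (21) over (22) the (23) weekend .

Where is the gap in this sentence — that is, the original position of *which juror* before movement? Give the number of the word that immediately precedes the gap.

Pre-movement form: The director would confirm which juror will claim that the contractor could recommend the amendment over the weekend.
The filler 'which juror' is interpreted as the subject of the clause embedded under 'confirm'. It moves to the left edge, and the trace sits right after 'confirm':
The article did not explain which juror the director would confirm ___ will claim that the contractor could recommend the amendment over the weekend.
'confirm' is word 11.

11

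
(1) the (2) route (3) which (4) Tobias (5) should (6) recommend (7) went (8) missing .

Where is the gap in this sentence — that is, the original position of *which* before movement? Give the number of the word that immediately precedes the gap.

6

'which' functions as the direct object of 'recommend'. Wh-movement fronts it, leaving a gap right after 'recommend':
The route which Tobias should recommend ___ went missing.
'recommend' is word 6.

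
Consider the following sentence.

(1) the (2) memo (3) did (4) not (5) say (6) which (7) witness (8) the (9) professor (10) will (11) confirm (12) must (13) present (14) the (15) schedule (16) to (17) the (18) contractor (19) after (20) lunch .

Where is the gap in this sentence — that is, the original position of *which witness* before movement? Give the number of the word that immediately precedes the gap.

11

Before movement: The professor will confirm which witness must present the schedule to the contractor after lunch.
'which witness' is the subject of the clause embedded under 'confirm'. Fronting leaves a gap immediately after 'confirm':
The memo did not say which witness the professor will confirm ___ must present the schedule to the contractor after lunch.
'confirm' is word 11.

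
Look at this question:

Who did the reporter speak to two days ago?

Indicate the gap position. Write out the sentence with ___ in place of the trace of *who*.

Before movement: The reporter did speak to who two days ago.
'who' is the object of the preposition 'to'. The gap is right after 'to'.

Who did the reporter speak to ___ two days ago?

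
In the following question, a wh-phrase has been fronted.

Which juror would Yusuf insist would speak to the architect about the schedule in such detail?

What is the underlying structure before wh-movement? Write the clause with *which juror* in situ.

The filler 'which juror' is interpreted as the subject of the clause embedded under 'insist'. It moves to the left edge, and the trace sits right after 'insist':
Which juror would Yusuf insist ___ would speak to the architect about the schedule in such detail?

Yusuf would insist which juror would speak to the architect about the schedule in such detail.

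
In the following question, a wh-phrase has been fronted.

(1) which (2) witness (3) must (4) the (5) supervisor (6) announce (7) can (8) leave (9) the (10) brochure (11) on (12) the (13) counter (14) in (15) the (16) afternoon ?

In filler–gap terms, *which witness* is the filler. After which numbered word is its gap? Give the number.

Underlying clause: The supervisor must announce which witness can leave the brochure on the counter in the afternoon.
'which witness' functions as the subject of the clause embedded under 'announce'. It moves to the left edge, and the trace sits right after 'announce':
Which witness must the supervisor announce ___ can leave the brochure on the counter in the afternoon?
'announce' is word 6.

6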